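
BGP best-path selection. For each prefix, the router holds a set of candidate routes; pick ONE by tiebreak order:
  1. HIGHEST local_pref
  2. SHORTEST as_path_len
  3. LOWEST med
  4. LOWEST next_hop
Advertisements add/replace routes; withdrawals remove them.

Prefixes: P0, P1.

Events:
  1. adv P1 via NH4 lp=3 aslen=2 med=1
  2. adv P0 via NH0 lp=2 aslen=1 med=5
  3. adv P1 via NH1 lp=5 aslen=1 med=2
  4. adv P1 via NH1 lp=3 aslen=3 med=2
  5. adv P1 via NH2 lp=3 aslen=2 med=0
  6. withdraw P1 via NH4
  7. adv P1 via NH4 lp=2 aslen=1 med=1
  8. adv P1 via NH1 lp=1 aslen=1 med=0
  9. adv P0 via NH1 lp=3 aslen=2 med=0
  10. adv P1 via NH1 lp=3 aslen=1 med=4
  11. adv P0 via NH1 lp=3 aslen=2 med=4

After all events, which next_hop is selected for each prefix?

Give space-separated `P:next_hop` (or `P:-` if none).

Answer: P0:NH1 P1:NH1

Derivation:
Op 1: best P0=- P1=NH4
Op 2: best P0=NH0 P1=NH4
Op 3: best P0=NH0 P1=NH1
Op 4: best P0=NH0 P1=NH4
Op 5: best P0=NH0 P1=NH2
Op 6: best P0=NH0 P1=NH2
Op 7: best P0=NH0 P1=NH2
Op 8: best P0=NH0 P1=NH2
Op 9: best P0=NH1 P1=NH2
Op 10: best P0=NH1 P1=NH1
Op 11: best P0=NH1 P1=NH1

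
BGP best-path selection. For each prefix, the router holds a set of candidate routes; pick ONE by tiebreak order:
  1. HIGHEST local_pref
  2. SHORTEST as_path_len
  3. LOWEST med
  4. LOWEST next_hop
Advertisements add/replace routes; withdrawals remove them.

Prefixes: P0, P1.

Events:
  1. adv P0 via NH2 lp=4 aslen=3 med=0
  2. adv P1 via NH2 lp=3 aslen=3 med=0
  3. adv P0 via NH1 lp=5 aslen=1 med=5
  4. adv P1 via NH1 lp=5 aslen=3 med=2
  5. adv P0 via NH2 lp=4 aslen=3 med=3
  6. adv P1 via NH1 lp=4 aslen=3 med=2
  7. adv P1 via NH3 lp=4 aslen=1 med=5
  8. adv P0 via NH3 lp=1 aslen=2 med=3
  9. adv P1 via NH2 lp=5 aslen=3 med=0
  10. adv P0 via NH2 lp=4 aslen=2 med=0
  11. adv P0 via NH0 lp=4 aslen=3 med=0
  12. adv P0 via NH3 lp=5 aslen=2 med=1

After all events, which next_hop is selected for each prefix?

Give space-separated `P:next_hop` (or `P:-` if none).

Answer: P0:NH1 P1:NH2

Derivation:
Op 1: best P0=NH2 P1=-
Op 2: best P0=NH2 P1=NH2
Op 3: best P0=NH1 P1=NH2
Op 4: best P0=NH1 P1=NH1
Op 5: best P0=NH1 P1=NH1
Op 6: best P0=NH1 P1=NH1
Op 7: best P0=NH1 P1=NH3
Op 8: best P0=NH1 P1=NH3
Op 9: best P0=NH1 P1=NH2
Op 10: best P0=NH1 P1=NH2
Op 11: best P0=NH1 P1=NH2
Op 12: best P0=NH1 P1=NH2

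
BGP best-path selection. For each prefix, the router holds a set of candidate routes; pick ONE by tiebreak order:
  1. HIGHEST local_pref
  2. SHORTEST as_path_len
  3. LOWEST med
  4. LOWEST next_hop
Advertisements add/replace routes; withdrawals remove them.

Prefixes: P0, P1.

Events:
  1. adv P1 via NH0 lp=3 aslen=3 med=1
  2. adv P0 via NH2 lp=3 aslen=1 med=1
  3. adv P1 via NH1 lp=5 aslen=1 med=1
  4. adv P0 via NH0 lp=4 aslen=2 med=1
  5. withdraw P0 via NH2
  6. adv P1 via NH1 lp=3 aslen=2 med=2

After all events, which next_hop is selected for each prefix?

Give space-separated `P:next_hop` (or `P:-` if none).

Answer: P0:NH0 P1:NH1

Derivation:
Op 1: best P0=- P1=NH0
Op 2: best P0=NH2 P1=NH0
Op 3: best P0=NH2 P1=NH1
Op 4: best P0=NH0 P1=NH1
Op 5: best P0=NH0 P1=NH1
Op 6: best P0=NH0 P1=NH1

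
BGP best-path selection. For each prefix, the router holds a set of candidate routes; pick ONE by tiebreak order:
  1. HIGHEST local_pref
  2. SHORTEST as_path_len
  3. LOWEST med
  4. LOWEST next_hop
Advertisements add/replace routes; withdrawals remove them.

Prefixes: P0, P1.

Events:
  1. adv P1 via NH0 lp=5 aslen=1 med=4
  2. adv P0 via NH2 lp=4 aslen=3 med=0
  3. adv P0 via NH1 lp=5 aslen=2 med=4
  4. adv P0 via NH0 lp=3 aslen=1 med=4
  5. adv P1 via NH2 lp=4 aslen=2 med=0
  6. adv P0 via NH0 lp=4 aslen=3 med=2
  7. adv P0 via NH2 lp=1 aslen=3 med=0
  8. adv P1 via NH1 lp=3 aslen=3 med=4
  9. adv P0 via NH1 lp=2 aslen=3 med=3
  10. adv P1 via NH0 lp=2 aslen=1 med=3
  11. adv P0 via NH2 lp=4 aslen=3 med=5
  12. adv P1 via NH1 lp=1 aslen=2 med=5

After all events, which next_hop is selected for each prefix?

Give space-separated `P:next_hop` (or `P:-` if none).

Answer: P0:NH0 P1:NH2

Derivation:
Op 1: best P0=- P1=NH0
Op 2: best P0=NH2 P1=NH0
Op 3: best P0=NH1 P1=NH0
Op 4: best P0=NH1 P1=NH0
Op 5: best P0=NH1 P1=NH0
Op 6: best P0=NH1 P1=NH0
Op 7: best P0=NH1 P1=NH0
Op 8: best P0=NH1 P1=NH0
Op 9: best P0=NH0 P1=NH0
Op 10: best P0=NH0 P1=NH2
Op 11: best P0=NH0 P1=NH2
Op 12: best P0=NH0 P1=NH2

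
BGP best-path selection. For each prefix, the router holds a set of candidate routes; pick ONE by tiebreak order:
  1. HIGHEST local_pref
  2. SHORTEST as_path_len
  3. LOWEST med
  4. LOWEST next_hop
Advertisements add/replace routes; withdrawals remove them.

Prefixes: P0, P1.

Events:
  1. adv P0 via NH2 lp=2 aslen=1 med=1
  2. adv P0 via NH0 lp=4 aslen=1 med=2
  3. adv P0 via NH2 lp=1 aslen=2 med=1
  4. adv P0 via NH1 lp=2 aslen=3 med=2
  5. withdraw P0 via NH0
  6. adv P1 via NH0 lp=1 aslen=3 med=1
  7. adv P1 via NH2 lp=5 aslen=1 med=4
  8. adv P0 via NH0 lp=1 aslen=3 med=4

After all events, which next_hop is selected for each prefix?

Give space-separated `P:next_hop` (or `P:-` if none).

Op 1: best P0=NH2 P1=-
Op 2: best P0=NH0 P1=-
Op 3: best P0=NH0 P1=-
Op 4: best P0=NH0 P1=-
Op 5: best P0=NH1 P1=-
Op 6: best P0=NH1 P1=NH0
Op 7: best P0=NH1 P1=NH2
Op 8: best P0=NH1 P1=NH2

Answer: P0:NH1 P1:NH2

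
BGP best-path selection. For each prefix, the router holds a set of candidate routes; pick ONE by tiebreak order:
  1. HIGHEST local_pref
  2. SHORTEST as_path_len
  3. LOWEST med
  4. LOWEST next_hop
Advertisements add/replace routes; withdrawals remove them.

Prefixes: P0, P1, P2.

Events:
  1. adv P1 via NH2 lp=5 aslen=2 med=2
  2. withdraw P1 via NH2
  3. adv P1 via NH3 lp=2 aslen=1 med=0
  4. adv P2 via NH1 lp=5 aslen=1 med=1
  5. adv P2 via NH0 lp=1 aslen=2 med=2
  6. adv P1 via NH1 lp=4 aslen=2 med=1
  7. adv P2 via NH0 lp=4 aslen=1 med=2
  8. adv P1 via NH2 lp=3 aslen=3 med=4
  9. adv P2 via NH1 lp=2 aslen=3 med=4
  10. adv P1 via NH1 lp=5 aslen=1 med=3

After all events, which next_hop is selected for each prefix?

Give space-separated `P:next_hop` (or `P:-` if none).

Answer: P0:- P1:NH1 P2:NH0

Derivation:
Op 1: best P0=- P1=NH2 P2=-
Op 2: best P0=- P1=- P2=-
Op 3: best P0=- P1=NH3 P2=-
Op 4: best P0=- P1=NH3 P2=NH1
Op 5: best P0=- P1=NH3 P2=NH1
Op 6: best P0=- P1=NH1 P2=NH1
Op 7: best P0=- P1=NH1 P2=NH1
Op 8: best P0=- P1=NH1 P2=NH1
Op 9: best P0=- P1=NH1 P2=NH0
Op 10: best P0=- P1=NH1 P2=NH0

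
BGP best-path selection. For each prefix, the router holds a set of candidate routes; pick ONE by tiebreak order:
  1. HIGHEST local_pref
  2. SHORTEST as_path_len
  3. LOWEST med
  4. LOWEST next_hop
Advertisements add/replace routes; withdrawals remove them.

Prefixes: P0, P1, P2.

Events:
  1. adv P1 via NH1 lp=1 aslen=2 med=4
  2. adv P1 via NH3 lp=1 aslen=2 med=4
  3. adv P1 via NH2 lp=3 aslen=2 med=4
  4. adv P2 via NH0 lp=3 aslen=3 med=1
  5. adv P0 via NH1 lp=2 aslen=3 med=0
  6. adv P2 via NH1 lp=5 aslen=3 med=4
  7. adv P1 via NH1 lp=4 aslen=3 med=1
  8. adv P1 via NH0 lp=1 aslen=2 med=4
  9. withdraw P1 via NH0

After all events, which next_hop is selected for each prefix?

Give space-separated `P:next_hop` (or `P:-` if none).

Answer: P0:NH1 P1:NH1 P2:NH1

Derivation:
Op 1: best P0=- P1=NH1 P2=-
Op 2: best P0=- P1=NH1 P2=-
Op 3: best P0=- P1=NH2 P2=-
Op 4: best P0=- P1=NH2 P2=NH0
Op 5: best P0=NH1 P1=NH2 P2=NH0
Op 6: best P0=NH1 P1=NH2 P2=NH1
Op 7: best P0=NH1 P1=NH1 P2=NH1
Op 8: best P0=NH1 P1=NH1 P2=NH1
Op 9: best P0=NH1 P1=NH1 P2=NH1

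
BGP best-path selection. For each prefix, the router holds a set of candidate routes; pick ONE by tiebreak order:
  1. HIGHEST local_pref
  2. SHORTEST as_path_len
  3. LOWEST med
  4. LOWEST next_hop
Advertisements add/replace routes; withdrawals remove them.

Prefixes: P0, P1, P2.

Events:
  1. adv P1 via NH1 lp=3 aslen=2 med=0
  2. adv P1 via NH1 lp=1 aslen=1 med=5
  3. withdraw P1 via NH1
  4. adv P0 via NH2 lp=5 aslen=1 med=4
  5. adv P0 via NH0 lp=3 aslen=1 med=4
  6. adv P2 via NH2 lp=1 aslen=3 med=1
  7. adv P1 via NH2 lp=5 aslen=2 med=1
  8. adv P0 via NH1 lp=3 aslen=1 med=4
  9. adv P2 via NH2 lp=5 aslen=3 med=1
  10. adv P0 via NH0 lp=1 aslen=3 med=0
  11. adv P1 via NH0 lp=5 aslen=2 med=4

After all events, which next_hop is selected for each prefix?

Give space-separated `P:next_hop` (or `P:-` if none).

Answer: P0:NH2 P1:NH2 P2:NH2

Derivation:
Op 1: best P0=- P1=NH1 P2=-
Op 2: best P0=- P1=NH1 P2=-
Op 3: best P0=- P1=- P2=-
Op 4: best P0=NH2 P1=- P2=-
Op 5: best P0=NH2 P1=- P2=-
Op 6: best P0=NH2 P1=- P2=NH2
Op 7: best P0=NH2 P1=NH2 P2=NH2
Op 8: best P0=NH2 P1=NH2 P2=NH2
Op 9: best P0=NH2 P1=NH2 P2=NH2
Op 10: best P0=NH2 P1=NH2 P2=NH2
Op 11: best P0=NH2 P1=NH2 P2=NH2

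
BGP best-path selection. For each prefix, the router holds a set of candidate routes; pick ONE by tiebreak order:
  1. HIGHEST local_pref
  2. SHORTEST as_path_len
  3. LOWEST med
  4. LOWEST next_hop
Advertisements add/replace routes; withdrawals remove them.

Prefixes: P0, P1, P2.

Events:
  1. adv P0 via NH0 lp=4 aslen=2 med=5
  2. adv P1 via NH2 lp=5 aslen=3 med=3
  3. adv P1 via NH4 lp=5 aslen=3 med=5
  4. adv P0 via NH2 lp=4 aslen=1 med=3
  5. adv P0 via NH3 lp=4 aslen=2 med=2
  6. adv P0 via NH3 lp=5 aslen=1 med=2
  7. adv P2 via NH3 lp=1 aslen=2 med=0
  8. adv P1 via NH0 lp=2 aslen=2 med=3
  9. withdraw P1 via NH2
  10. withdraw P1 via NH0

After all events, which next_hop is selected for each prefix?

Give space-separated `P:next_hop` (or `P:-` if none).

Op 1: best P0=NH0 P1=- P2=-
Op 2: best P0=NH0 P1=NH2 P2=-
Op 3: best P0=NH0 P1=NH2 P2=-
Op 4: best P0=NH2 P1=NH2 P2=-
Op 5: best P0=NH2 P1=NH2 P2=-
Op 6: best P0=NH3 P1=NH2 P2=-
Op 7: best P0=NH3 P1=NH2 P2=NH3
Op 8: best P0=NH3 P1=NH2 P2=NH3
Op 9: best P0=NH3 P1=NH4 P2=NH3
Op 10: best P0=NH3 P1=NH4 P2=NH3

Answer: P0:NH3 P1:NH4 P2:NH3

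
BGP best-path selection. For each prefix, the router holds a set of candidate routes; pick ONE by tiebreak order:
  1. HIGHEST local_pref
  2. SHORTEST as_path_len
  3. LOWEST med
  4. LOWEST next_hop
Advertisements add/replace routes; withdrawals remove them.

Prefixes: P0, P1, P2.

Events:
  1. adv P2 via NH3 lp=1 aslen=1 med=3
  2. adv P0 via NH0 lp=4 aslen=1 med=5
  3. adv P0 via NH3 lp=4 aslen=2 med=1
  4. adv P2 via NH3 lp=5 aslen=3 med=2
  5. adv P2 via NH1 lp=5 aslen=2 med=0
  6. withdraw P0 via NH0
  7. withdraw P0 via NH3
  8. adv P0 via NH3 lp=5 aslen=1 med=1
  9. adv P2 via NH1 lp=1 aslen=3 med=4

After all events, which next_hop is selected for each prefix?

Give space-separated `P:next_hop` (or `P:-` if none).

Op 1: best P0=- P1=- P2=NH3
Op 2: best P0=NH0 P1=- P2=NH3
Op 3: best P0=NH0 P1=- P2=NH3
Op 4: best P0=NH0 P1=- P2=NH3
Op 5: best P0=NH0 P1=- P2=NH1
Op 6: best P0=NH3 P1=- P2=NH1
Op 7: best P0=- P1=- P2=NH1
Op 8: best P0=NH3 P1=- P2=NH1
Op 9: best P0=NH3 P1=- P2=NH3

Answer: P0:NH3 P1:- P2:NH3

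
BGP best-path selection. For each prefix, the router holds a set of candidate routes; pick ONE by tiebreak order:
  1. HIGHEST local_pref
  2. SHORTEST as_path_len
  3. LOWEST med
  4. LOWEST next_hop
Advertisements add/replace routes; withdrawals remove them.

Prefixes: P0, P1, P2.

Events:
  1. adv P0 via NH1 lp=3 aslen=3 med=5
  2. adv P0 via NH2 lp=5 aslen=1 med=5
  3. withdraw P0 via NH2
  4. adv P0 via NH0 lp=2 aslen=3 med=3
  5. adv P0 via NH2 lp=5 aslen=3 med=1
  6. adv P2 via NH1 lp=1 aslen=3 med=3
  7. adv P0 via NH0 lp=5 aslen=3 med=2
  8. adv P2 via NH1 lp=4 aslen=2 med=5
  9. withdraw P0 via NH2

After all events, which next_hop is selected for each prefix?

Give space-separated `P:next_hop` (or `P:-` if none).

Answer: P0:NH0 P1:- P2:NH1

Derivation:
Op 1: best P0=NH1 P1=- P2=-
Op 2: best P0=NH2 P1=- P2=-
Op 3: best P0=NH1 P1=- P2=-
Op 4: best P0=NH1 P1=- P2=-
Op 5: best P0=NH2 P1=- P2=-
Op 6: best P0=NH2 P1=- P2=NH1
Op 7: best P0=NH2 P1=- P2=NH1
Op 8: best P0=NH2 P1=- P2=NH1
Op 9: best P0=NH0 P1=- P2=NH1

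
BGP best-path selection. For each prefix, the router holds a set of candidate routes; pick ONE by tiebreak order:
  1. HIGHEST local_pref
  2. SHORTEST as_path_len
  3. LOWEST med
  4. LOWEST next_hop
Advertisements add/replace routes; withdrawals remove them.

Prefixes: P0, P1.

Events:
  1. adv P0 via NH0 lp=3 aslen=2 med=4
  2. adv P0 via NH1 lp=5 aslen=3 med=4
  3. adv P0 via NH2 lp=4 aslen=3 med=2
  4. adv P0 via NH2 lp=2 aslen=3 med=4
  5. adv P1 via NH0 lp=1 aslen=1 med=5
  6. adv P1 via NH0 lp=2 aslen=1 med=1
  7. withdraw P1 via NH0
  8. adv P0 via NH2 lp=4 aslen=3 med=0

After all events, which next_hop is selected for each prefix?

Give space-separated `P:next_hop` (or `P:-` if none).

Answer: P0:NH1 P1:-

Derivation:
Op 1: best P0=NH0 P1=-
Op 2: best P0=NH1 P1=-
Op 3: best P0=NH1 P1=-
Op 4: best P0=NH1 P1=-
Op 5: best P0=NH1 P1=NH0
Op 6: best P0=NH1 P1=NH0
Op 7: best P0=NH1 P1=-
Op 8: best P0=NH1 P1=-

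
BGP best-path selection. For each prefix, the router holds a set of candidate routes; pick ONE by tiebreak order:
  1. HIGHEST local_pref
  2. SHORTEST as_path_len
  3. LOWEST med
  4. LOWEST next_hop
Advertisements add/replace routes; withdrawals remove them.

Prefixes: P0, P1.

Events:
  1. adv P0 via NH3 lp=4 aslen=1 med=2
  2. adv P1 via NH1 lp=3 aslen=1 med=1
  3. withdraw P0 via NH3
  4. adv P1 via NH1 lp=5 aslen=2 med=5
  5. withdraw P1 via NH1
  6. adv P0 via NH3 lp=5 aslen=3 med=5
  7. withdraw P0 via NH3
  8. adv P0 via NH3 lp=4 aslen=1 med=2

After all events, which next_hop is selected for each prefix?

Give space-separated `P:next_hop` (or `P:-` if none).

Op 1: best P0=NH3 P1=-
Op 2: best P0=NH3 P1=NH1
Op 3: best P0=- P1=NH1
Op 4: best P0=- P1=NH1
Op 5: best P0=- P1=-
Op 6: best P0=NH3 P1=-
Op 7: best P0=- P1=-
Op 8: best P0=NH3 P1=-

Answer: P0:NH3 P1:-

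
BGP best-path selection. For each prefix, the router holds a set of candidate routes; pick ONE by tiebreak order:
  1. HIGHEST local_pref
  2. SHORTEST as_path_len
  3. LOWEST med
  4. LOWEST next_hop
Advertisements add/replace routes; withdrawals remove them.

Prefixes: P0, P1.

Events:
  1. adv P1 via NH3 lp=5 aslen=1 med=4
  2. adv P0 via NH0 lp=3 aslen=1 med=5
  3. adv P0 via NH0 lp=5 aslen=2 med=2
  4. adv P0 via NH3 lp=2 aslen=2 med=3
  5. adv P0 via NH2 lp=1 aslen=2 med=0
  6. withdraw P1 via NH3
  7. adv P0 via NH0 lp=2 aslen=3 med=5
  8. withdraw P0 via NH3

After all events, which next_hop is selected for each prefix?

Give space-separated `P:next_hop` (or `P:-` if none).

Answer: P0:NH0 P1:-

Derivation:
Op 1: best P0=- P1=NH3
Op 2: best P0=NH0 P1=NH3
Op 3: best P0=NH0 P1=NH3
Op 4: best P0=NH0 P1=NH3
Op 5: best P0=NH0 P1=NH3
Op 6: best P0=NH0 P1=-
Op 7: best P0=NH3 P1=-
Op 8: best P0=NH0 P1=-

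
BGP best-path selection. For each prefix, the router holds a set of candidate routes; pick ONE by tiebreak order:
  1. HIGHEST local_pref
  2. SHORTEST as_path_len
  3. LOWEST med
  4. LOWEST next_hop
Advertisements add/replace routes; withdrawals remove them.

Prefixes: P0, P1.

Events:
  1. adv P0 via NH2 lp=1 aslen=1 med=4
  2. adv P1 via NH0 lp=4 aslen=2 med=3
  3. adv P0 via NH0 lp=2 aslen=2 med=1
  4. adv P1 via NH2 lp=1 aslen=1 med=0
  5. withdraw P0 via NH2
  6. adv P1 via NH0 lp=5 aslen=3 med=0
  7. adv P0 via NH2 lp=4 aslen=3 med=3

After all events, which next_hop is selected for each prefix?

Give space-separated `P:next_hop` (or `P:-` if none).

Op 1: best P0=NH2 P1=-
Op 2: best P0=NH2 P1=NH0
Op 3: best P0=NH0 P1=NH0
Op 4: best P0=NH0 P1=NH0
Op 5: best P0=NH0 P1=NH0
Op 6: best P0=NH0 P1=NH0
Op 7: best P0=NH2 P1=NH0

Answer: P0:NH2 P1:NH0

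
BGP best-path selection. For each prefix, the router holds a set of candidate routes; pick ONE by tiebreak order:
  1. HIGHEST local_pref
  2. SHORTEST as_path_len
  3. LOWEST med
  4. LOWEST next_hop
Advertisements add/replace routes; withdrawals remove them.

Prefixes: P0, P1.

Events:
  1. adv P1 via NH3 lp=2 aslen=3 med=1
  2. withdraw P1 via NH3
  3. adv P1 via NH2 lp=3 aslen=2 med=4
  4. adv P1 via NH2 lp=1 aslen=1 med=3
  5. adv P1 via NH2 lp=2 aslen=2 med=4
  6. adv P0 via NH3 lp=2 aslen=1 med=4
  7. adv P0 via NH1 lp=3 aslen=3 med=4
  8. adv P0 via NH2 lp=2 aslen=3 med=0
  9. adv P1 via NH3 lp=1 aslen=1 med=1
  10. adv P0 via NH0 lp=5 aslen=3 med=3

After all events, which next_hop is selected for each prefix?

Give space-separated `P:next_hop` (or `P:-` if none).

Op 1: best P0=- P1=NH3
Op 2: best P0=- P1=-
Op 3: best P0=- P1=NH2
Op 4: best P0=- P1=NH2
Op 5: best P0=- P1=NH2
Op 6: best P0=NH3 P1=NH2
Op 7: best P0=NH1 P1=NH2
Op 8: best P0=NH1 P1=NH2
Op 9: best P0=NH1 P1=NH2
Op 10: best P0=NH0 P1=NH2

Answer: P0:NH0 P1:NH2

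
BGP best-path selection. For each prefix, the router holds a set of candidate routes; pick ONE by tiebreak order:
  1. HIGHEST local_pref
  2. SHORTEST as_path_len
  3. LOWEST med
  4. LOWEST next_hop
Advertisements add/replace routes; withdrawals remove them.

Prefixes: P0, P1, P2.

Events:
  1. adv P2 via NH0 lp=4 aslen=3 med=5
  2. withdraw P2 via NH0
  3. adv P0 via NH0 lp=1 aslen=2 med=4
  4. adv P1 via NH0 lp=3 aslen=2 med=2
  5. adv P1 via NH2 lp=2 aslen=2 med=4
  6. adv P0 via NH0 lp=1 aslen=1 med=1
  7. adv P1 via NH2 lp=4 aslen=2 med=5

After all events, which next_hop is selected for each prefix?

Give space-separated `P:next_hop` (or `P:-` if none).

Op 1: best P0=- P1=- P2=NH0
Op 2: best P0=- P1=- P2=-
Op 3: best P0=NH0 P1=- P2=-
Op 4: best P0=NH0 P1=NH0 P2=-
Op 5: best P0=NH0 P1=NH0 P2=-
Op 6: best P0=NH0 P1=NH0 P2=-
Op 7: best P0=NH0 P1=NH2 P2=-

Answer: P0:NH0 P1:NH2 P2:-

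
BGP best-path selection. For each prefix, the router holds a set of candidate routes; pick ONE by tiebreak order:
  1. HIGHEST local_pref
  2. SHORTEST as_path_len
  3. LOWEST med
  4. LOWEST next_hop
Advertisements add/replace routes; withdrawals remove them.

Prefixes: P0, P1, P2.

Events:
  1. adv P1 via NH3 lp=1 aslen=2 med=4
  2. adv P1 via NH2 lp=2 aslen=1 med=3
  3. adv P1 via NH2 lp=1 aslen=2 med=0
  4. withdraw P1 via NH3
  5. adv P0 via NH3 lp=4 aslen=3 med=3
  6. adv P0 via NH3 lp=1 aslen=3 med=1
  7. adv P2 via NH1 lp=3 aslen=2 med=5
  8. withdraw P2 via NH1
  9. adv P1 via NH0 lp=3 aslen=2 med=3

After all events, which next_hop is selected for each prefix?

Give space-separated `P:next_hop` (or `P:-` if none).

Answer: P0:NH3 P1:NH0 P2:-

Derivation:
Op 1: best P0=- P1=NH3 P2=-
Op 2: best P0=- P1=NH2 P2=-
Op 3: best P0=- P1=NH2 P2=-
Op 4: best P0=- P1=NH2 P2=-
Op 5: best P0=NH3 P1=NH2 P2=-
Op 6: best P0=NH3 P1=NH2 P2=-
Op 7: best P0=NH3 P1=NH2 P2=NH1
Op 8: best P0=NH3 P1=NH2 P2=-
Op 9: best P0=NH3 P1=NH0 P2=-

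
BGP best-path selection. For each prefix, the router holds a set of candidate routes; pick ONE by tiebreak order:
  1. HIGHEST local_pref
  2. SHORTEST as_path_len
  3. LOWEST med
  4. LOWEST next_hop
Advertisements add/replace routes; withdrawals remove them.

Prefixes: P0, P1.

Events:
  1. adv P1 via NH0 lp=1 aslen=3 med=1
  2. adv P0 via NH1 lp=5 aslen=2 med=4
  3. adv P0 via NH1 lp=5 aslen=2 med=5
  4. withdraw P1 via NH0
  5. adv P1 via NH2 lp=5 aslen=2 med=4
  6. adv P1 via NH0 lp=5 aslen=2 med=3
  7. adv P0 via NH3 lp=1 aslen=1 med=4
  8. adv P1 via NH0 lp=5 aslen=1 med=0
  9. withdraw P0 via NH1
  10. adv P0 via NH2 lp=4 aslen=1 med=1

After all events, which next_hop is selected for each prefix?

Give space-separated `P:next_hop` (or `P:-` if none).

Answer: P0:NH2 P1:NH0

Derivation:
Op 1: best P0=- P1=NH0
Op 2: best P0=NH1 P1=NH0
Op 3: best P0=NH1 P1=NH0
Op 4: best P0=NH1 P1=-
Op 5: best P0=NH1 P1=NH2
Op 6: best P0=NH1 P1=NH0
Op 7: best P0=NH1 P1=NH0
Op 8: best P0=NH1 P1=NH0
Op 9: best P0=NH3 P1=NH0
Op 10: best P0=NH2 P1=NH0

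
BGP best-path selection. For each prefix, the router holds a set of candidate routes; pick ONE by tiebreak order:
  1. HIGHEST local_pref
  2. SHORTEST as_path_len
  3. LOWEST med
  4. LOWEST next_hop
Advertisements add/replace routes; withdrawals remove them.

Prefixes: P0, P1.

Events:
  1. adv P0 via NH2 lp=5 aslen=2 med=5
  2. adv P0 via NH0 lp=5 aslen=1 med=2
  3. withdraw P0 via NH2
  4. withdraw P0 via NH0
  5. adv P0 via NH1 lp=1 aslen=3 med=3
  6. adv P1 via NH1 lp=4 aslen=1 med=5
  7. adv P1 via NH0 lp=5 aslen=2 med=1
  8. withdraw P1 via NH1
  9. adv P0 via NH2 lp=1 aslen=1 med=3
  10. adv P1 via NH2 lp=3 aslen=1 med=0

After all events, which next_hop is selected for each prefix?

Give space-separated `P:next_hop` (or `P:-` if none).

Answer: P0:NH2 P1:NH0

Derivation:
Op 1: best P0=NH2 P1=-
Op 2: best P0=NH0 P1=-
Op 3: best P0=NH0 P1=-
Op 4: best P0=- P1=-
Op 5: best P0=NH1 P1=-
Op 6: best P0=NH1 P1=NH1
Op 7: best P0=NH1 P1=NH0
Op 8: best P0=NH1 P1=NH0
Op 9: best P0=NH2 P1=NH0
Op 10: best P0=NH2 P1=NH0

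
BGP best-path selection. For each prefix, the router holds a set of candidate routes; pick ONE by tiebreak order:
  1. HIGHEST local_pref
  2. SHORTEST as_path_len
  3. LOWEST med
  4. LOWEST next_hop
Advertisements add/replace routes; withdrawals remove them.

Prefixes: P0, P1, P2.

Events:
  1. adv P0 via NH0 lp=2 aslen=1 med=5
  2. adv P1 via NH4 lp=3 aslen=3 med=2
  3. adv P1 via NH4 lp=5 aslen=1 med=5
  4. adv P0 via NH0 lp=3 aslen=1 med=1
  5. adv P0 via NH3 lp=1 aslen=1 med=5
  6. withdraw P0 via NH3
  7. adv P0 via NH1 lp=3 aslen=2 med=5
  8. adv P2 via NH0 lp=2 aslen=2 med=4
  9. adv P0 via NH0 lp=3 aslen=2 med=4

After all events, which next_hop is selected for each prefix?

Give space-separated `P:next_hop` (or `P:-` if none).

Op 1: best P0=NH0 P1=- P2=-
Op 2: best P0=NH0 P1=NH4 P2=-
Op 3: best P0=NH0 P1=NH4 P2=-
Op 4: best P0=NH0 P1=NH4 P2=-
Op 5: best P0=NH0 P1=NH4 P2=-
Op 6: best P0=NH0 P1=NH4 P2=-
Op 7: best P0=NH0 P1=NH4 P2=-
Op 8: best P0=NH0 P1=NH4 P2=NH0
Op 9: best P0=NH0 P1=NH4 P2=NH0

Answer: P0:NH0 P1:NH4 P2:NH0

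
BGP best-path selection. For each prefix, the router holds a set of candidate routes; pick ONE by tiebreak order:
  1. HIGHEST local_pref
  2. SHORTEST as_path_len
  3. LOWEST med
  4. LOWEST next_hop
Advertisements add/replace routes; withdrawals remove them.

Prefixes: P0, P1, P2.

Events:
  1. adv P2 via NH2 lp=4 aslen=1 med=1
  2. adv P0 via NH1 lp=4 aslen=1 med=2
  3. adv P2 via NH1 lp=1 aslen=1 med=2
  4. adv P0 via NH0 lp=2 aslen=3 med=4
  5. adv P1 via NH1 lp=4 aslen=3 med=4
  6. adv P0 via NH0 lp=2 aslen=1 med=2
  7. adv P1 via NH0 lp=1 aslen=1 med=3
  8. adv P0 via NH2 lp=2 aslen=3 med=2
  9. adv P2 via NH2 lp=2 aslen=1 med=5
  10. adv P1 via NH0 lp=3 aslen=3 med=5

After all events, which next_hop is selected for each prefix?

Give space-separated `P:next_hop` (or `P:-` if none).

Op 1: best P0=- P1=- P2=NH2
Op 2: best P0=NH1 P1=- P2=NH2
Op 3: best P0=NH1 P1=- P2=NH2
Op 4: best P0=NH1 P1=- P2=NH2
Op 5: best P0=NH1 P1=NH1 P2=NH2
Op 6: best P0=NH1 P1=NH1 P2=NH2
Op 7: best P0=NH1 P1=NH1 P2=NH2
Op 8: best P0=NH1 P1=NH1 P2=NH2
Op 9: best P0=NH1 P1=NH1 P2=NH2
Op 10: best P0=NH1 P1=NH1 P2=NH2

Answer: P0:NH1 P1:NH1 P2:NH2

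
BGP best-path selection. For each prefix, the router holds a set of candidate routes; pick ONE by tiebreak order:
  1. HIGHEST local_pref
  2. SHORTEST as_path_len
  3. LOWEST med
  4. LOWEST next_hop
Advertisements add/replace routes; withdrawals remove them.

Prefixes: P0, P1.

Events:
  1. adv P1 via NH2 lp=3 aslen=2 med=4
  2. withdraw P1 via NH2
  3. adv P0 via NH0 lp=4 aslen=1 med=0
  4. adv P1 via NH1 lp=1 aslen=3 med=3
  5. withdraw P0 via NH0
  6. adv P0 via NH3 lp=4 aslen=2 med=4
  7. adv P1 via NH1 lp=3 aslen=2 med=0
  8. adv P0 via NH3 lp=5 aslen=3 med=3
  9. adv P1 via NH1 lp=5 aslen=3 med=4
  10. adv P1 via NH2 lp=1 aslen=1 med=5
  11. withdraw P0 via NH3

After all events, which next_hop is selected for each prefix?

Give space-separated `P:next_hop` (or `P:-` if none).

Op 1: best P0=- P1=NH2
Op 2: best P0=- P1=-
Op 3: best P0=NH0 P1=-
Op 4: best P0=NH0 P1=NH1
Op 5: best P0=- P1=NH1
Op 6: best P0=NH3 P1=NH1
Op 7: best P0=NH3 P1=NH1
Op 8: best P0=NH3 P1=NH1
Op 9: best P0=NH3 P1=NH1
Op 10: best P0=NH3 P1=NH1
Op 11: best P0=- P1=NH1

Answer: P0:- P1:NH1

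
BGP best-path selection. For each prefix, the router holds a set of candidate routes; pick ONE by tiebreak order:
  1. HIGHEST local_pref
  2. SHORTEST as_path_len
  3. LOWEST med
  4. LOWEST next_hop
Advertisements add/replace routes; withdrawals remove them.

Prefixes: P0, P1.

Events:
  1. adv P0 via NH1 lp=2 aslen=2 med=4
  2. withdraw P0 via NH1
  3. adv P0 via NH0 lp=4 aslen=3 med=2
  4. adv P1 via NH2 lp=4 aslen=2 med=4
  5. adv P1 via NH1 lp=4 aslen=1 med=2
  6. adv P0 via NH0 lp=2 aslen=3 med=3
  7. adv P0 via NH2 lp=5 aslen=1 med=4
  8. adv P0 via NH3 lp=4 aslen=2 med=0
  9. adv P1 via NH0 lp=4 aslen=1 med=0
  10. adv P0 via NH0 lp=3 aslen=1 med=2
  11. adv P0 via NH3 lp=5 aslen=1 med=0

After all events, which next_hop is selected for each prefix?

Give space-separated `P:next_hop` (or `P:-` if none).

Op 1: best P0=NH1 P1=-
Op 2: best P0=- P1=-
Op 3: best P0=NH0 P1=-
Op 4: best P0=NH0 P1=NH2
Op 5: best P0=NH0 P1=NH1
Op 6: best P0=NH0 P1=NH1
Op 7: best P0=NH2 P1=NH1
Op 8: best P0=NH2 P1=NH1
Op 9: best P0=NH2 P1=NH0
Op 10: best P0=NH2 P1=NH0
Op 11: best P0=NH3 P1=NH0

Answer: P0:NH3 P1:NH0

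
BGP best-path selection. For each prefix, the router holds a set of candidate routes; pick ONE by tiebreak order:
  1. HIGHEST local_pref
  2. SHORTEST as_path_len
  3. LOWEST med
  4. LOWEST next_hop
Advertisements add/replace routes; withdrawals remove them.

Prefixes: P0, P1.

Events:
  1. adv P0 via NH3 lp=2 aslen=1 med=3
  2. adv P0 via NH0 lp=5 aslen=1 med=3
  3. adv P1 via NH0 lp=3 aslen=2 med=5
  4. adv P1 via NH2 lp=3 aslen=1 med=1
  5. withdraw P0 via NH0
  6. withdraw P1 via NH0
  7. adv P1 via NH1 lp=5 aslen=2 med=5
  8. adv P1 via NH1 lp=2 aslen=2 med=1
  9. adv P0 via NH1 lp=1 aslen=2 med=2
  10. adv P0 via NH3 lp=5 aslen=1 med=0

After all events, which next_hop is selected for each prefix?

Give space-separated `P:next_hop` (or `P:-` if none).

Op 1: best P0=NH3 P1=-
Op 2: best P0=NH0 P1=-
Op 3: best P0=NH0 P1=NH0
Op 4: best P0=NH0 P1=NH2
Op 5: best P0=NH3 P1=NH2
Op 6: best P0=NH3 P1=NH2
Op 7: best P0=NH3 P1=NH1
Op 8: best P0=NH3 P1=NH2
Op 9: best P0=NH3 P1=NH2
Op 10: best P0=NH3 P1=NH2

Answer: P0:NH3 P1:NH2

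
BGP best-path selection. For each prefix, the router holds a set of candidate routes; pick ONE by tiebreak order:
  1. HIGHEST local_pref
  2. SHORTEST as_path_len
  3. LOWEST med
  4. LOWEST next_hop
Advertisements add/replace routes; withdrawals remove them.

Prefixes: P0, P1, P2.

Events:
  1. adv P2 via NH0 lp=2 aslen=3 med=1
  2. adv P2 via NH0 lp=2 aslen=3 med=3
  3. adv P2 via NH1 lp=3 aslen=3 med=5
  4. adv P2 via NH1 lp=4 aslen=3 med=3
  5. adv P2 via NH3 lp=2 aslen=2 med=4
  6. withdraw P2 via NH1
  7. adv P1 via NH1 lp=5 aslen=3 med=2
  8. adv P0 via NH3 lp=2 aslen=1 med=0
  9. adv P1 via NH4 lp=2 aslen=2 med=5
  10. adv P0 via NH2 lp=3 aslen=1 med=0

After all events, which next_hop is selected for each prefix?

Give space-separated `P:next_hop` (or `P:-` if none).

Answer: P0:NH2 P1:NH1 P2:NH3

Derivation:
Op 1: best P0=- P1=- P2=NH0
Op 2: best P0=- P1=- P2=NH0
Op 3: best P0=- P1=- P2=NH1
Op 4: best P0=- P1=- P2=NH1
Op 5: best P0=- P1=- P2=NH1
Op 6: best P0=- P1=- P2=NH3
Op 7: best P0=- P1=NH1 P2=NH3
Op 8: best P0=NH3 P1=NH1 P2=NH3
Op 9: best P0=NH3 P1=NH1 P2=NH3
Op 10: best P0=NH2 P1=NH1 P2=NH3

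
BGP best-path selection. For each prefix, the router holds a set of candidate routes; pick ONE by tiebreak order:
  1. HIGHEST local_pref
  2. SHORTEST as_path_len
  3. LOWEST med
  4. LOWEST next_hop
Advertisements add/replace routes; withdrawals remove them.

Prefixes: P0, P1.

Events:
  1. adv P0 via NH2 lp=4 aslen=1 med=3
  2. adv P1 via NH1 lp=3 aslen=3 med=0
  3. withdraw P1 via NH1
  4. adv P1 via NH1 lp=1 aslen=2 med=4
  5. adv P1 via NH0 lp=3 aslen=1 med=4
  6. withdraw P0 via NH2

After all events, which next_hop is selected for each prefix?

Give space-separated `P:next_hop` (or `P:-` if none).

Answer: P0:- P1:NH0

Derivation:
Op 1: best P0=NH2 P1=-
Op 2: best P0=NH2 P1=NH1
Op 3: best P0=NH2 P1=-
Op 4: best P0=NH2 P1=NH1
Op 5: best P0=NH2 P1=NH0
Op 6: best P0=- P1=NH0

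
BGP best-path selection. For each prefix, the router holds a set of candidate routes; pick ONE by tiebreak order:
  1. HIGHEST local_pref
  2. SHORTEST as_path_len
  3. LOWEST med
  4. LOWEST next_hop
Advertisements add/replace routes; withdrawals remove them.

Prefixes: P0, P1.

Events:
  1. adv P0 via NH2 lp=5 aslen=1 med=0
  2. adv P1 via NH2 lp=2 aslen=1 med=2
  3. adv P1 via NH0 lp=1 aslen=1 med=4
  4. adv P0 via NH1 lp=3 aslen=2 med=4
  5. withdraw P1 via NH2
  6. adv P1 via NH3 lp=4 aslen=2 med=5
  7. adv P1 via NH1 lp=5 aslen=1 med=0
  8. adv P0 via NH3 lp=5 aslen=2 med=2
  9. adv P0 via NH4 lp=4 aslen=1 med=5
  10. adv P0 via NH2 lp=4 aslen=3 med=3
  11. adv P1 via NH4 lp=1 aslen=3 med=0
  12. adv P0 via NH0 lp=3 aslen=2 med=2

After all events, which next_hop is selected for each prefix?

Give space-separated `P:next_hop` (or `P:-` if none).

Op 1: best P0=NH2 P1=-
Op 2: best P0=NH2 P1=NH2
Op 3: best P0=NH2 P1=NH2
Op 4: best P0=NH2 P1=NH2
Op 5: best P0=NH2 P1=NH0
Op 6: best P0=NH2 P1=NH3
Op 7: best P0=NH2 P1=NH1
Op 8: best P0=NH2 P1=NH1
Op 9: best P0=NH2 P1=NH1
Op 10: best P0=NH3 P1=NH1
Op 11: best P0=NH3 P1=NH1
Op 12: best P0=NH3 P1=NH1

Answer: P0:NH3 P1:NH1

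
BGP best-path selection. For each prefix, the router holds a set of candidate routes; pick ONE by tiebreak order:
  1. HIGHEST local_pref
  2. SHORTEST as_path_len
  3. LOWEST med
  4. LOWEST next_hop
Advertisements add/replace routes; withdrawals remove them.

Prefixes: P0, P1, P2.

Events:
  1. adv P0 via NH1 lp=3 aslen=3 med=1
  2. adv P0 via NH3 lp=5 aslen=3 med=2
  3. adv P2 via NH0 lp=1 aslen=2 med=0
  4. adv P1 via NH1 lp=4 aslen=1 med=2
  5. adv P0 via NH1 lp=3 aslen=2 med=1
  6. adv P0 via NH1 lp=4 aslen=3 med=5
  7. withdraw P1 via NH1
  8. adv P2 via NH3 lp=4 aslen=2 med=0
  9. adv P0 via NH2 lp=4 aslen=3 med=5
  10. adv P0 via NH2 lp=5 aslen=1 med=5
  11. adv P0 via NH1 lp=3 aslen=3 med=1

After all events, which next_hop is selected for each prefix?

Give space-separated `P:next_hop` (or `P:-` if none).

Op 1: best P0=NH1 P1=- P2=-
Op 2: best P0=NH3 P1=- P2=-
Op 3: best P0=NH3 P1=- P2=NH0
Op 4: best P0=NH3 P1=NH1 P2=NH0
Op 5: best P0=NH3 P1=NH1 P2=NH0
Op 6: best P0=NH3 P1=NH1 P2=NH0
Op 7: best P0=NH3 P1=- P2=NH0
Op 8: best P0=NH3 P1=- P2=NH3
Op 9: best P0=NH3 P1=- P2=NH3
Op 10: best P0=NH2 P1=- P2=NH3
Op 11: best P0=NH2 P1=- P2=NH3

Answer: P0:NH2 P1:- P2:NH3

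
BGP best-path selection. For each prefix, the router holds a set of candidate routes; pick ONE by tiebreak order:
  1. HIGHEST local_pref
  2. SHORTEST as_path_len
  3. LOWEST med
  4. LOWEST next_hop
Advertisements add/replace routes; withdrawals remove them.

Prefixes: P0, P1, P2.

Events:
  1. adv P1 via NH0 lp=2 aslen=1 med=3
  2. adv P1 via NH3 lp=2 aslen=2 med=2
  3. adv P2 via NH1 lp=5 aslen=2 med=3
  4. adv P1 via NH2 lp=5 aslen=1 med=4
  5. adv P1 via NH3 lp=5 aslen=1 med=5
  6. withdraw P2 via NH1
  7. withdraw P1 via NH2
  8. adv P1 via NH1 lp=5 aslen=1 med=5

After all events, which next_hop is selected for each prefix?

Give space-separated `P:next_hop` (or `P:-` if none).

Answer: P0:- P1:NH1 P2:-

Derivation:
Op 1: best P0=- P1=NH0 P2=-
Op 2: best P0=- P1=NH0 P2=-
Op 3: best P0=- P1=NH0 P2=NH1
Op 4: best P0=- P1=NH2 P2=NH1
Op 5: best P0=- P1=NH2 P2=NH1
Op 6: best P0=- P1=NH2 P2=-
Op 7: best P0=- P1=NH3 P2=-
Op 8: best P0=- P1=NH1 P2=-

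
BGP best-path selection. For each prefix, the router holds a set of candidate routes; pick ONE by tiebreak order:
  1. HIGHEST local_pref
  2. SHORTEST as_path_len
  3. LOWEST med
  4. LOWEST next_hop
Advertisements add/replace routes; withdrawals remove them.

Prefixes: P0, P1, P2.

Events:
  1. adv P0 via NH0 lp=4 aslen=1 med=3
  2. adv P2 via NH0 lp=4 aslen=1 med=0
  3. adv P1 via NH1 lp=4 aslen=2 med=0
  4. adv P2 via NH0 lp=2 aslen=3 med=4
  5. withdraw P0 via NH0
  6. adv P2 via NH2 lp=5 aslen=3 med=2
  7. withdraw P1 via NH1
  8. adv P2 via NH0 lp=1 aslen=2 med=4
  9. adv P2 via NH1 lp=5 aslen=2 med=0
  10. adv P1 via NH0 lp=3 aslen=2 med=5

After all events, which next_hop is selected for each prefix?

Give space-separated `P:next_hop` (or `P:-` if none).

Answer: P0:- P1:NH0 P2:NH1

Derivation:
Op 1: best P0=NH0 P1=- P2=-
Op 2: best P0=NH0 P1=- P2=NH0
Op 3: best P0=NH0 P1=NH1 P2=NH0
Op 4: best P0=NH0 P1=NH1 P2=NH0
Op 5: best P0=- P1=NH1 P2=NH0
Op 6: best P0=- P1=NH1 P2=NH2
Op 7: best P0=- P1=- P2=NH2
Op 8: best P0=- P1=- P2=NH2
Op 9: best P0=- P1=- P2=NH1
Op 10: best P0=- P1=NH0 P2=NH1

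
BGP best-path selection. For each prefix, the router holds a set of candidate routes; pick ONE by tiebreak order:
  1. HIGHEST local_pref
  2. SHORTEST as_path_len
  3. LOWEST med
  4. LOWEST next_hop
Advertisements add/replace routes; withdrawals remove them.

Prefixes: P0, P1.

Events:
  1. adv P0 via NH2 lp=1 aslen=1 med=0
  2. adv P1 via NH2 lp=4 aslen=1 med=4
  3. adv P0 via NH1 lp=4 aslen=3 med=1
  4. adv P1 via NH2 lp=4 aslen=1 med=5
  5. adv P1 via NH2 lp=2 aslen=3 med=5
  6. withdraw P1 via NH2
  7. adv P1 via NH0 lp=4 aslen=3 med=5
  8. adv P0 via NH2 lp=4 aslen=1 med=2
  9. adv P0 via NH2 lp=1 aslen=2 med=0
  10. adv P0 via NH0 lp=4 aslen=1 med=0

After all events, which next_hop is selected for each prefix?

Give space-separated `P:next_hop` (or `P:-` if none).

Op 1: best P0=NH2 P1=-
Op 2: best P0=NH2 P1=NH2
Op 3: best P0=NH1 P1=NH2
Op 4: best P0=NH1 P1=NH2
Op 5: best P0=NH1 P1=NH2
Op 6: best P0=NH1 P1=-
Op 7: best P0=NH1 P1=NH0
Op 8: best P0=NH2 P1=NH0
Op 9: best P0=NH1 P1=NH0
Op 10: best P0=NH0 P1=NH0

Answer: P0:NH0 P1:NH0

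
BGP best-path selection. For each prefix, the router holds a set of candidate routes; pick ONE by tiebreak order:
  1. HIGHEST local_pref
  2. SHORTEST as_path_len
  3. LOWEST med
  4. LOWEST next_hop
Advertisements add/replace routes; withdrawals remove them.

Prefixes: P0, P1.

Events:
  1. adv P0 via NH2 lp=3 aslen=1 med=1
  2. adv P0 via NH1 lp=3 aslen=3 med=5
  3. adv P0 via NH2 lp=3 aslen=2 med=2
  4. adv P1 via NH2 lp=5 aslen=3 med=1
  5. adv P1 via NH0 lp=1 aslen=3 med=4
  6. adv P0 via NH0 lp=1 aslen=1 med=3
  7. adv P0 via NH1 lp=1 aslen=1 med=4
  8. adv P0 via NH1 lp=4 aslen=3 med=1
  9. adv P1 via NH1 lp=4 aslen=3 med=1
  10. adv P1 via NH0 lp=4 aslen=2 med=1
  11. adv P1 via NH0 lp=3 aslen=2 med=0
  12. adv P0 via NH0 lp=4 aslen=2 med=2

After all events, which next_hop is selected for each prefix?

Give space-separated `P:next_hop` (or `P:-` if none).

Op 1: best P0=NH2 P1=-
Op 2: best P0=NH2 P1=-
Op 3: best P0=NH2 P1=-
Op 4: best P0=NH2 P1=NH2
Op 5: best P0=NH2 P1=NH2
Op 6: best P0=NH2 P1=NH2
Op 7: best P0=NH2 P1=NH2
Op 8: best P0=NH1 P1=NH2
Op 9: best P0=NH1 P1=NH2
Op 10: best P0=NH1 P1=NH2
Op 11: best P0=NH1 P1=NH2
Op 12: best P0=NH0 P1=NH2

Answer: P0:NH0 P1:NH2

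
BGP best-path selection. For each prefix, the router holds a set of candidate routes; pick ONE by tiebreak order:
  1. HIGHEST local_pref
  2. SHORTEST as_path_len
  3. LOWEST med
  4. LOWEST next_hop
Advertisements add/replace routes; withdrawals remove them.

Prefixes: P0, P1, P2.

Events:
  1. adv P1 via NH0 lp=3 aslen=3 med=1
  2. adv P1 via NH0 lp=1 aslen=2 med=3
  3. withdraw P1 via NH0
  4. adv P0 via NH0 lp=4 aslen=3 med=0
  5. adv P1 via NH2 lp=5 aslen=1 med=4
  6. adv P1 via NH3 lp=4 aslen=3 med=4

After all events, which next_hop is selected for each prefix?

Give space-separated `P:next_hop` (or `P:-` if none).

Answer: P0:NH0 P1:NH2 P2:-

Derivation:
Op 1: best P0=- P1=NH0 P2=-
Op 2: best P0=- P1=NH0 P2=-
Op 3: best P0=- P1=- P2=-
Op 4: best P0=NH0 P1=- P2=-
Op 5: best P0=NH0 P1=NH2 P2=-
Op 6: best P0=NH0 P1=NH2 P2=-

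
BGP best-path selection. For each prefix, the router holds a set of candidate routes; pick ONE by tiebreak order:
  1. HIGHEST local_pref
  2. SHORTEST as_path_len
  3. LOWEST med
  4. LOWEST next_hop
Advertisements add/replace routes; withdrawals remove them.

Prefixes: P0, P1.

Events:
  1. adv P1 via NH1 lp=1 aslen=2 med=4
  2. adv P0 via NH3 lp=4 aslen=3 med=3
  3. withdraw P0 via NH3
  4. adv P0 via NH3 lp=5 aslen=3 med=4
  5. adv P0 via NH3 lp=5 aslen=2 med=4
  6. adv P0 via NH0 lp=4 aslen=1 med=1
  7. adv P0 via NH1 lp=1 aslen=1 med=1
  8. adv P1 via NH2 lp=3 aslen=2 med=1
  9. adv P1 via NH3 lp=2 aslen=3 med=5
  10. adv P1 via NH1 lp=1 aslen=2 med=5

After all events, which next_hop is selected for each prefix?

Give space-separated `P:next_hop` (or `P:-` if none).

Op 1: best P0=- P1=NH1
Op 2: best P0=NH3 P1=NH1
Op 3: best P0=- P1=NH1
Op 4: best P0=NH3 P1=NH1
Op 5: best P0=NH3 P1=NH1
Op 6: best P0=NH3 P1=NH1
Op 7: best P0=NH3 P1=NH1
Op 8: best P0=NH3 P1=NH2
Op 9: best P0=NH3 P1=NH2
Op 10: best P0=NH3 P1=NH2

Answer: P0:NH3 P1:NH2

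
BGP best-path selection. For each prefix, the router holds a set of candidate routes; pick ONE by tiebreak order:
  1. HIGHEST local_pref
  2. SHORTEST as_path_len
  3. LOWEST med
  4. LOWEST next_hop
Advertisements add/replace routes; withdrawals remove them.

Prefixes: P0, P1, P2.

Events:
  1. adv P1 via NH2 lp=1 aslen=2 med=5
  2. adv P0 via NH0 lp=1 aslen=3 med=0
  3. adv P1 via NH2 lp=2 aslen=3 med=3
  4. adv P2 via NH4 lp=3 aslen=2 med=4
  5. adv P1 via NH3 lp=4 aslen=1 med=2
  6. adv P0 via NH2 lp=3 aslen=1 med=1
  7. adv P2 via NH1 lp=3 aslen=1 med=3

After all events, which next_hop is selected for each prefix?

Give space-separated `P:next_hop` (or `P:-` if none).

Op 1: best P0=- P1=NH2 P2=-
Op 2: best P0=NH0 P1=NH2 P2=-
Op 3: best P0=NH0 P1=NH2 P2=-
Op 4: best P0=NH0 P1=NH2 P2=NH4
Op 5: best P0=NH0 P1=NH3 P2=NH4
Op 6: best P0=NH2 P1=NH3 P2=NH4
Op 7: best P0=NH2 P1=NH3 P2=NH1

Answer: P0:NH2 P1:NH3 P2:NH1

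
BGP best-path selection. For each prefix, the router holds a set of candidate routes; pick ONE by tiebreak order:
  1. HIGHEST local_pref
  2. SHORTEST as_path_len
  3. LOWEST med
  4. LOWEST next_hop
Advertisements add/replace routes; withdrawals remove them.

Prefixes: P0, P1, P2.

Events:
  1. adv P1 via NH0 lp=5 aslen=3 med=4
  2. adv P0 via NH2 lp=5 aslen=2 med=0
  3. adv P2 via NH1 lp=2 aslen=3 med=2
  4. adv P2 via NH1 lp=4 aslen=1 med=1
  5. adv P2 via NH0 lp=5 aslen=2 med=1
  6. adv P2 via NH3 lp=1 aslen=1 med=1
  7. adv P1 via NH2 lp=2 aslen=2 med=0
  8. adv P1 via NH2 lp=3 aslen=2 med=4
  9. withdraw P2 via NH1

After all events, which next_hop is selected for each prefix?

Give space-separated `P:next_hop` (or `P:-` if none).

Answer: P0:NH2 P1:NH0 P2:NH0

Derivation:
Op 1: best P0=- P1=NH0 P2=-
Op 2: best P0=NH2 P1=NH0 P2=-
Op 3: best P0=NH2 P1=NH0 P2=NH1
Op 4: best P0=NH2 P1=NH0 P2=NH1
Op 5: best P0=NH2 P1=NH0 P2=NH0
Op 6: best P0=NH2 P1=NH0 P2=NH0
Op 7: best P0=NH2 P1=NH0 P2=NH0
Op 8: best P0=NH2 P1=NH0 P2=NH0
Op 9: best P0=NH2 P1=NH0 P2=NH0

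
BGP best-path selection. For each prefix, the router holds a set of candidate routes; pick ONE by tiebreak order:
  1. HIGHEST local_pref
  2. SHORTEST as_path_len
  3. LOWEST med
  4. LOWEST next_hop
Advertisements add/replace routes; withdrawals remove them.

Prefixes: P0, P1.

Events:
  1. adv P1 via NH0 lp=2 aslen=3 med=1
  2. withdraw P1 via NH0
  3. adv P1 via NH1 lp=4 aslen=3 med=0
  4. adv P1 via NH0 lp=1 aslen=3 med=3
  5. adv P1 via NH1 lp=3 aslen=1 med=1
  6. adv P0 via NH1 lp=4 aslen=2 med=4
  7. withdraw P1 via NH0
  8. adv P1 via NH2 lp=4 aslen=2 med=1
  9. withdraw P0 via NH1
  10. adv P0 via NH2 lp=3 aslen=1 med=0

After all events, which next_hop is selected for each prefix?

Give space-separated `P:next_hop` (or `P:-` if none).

Answer: P0:NH2 P1:NH2

Derivation:
Op 1: best P0=- P1=NH0
Op 2: best P0=- P1=-
Op 3: best P0=- P1=NH1
Op 4: best P0=- P1=NH1
Op 5: best P0=- P1=NH1
Op 6: best P0=NH1 P1=NH1
Op 7: best P0=NH1 P1=NH1
Op 8: best P0=NH1 P1=NH2
Op 9: best P0=- P1=NH2
Op 10: best P0=NH2 P1=NH2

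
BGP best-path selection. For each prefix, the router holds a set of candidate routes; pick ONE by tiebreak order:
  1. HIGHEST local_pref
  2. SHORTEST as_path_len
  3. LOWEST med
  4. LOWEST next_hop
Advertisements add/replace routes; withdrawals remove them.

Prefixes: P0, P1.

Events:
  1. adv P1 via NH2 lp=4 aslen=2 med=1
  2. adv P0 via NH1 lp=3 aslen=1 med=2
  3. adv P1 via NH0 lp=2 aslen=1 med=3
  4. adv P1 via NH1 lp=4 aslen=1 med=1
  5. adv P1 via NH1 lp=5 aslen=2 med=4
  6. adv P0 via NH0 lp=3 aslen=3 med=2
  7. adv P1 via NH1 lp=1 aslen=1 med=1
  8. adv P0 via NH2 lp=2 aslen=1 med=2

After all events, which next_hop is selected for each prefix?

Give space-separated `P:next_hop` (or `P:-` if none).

Answer: P0:NH1 P1:NH2

Derivation:
Op 1: best P0=- P1=NH2
Op 2: best P0=NH1 P1=NH2
Op 3: best P0=NH1 P1=NH2
Op 4: best P0=NH1 P1=NH1
Op 5: best P0=NH1 P1=NH1
Op 6: best P0=NH1 P1=NH1
Op 7: best P0=NH1 P1=NH2
Op 8: best P0=NH1 P1=NH2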